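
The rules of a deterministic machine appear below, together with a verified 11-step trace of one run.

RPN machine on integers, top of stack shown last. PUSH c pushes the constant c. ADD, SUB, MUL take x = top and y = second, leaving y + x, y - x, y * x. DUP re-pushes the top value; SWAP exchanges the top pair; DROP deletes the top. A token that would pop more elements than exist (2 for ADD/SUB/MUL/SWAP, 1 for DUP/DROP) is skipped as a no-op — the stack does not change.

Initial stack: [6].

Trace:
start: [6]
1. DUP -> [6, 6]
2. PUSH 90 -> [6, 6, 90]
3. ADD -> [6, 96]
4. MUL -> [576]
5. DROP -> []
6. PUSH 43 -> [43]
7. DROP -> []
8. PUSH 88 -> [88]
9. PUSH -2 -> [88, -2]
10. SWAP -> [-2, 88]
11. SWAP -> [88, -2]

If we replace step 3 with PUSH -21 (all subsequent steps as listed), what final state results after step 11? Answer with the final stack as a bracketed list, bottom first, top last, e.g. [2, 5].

(re-executing from step 3 with the substitution; state before step 3: [6, 6, 90])
3. PUSH -21 -> [6, 6, 90, -21]
4. MUL -> [6, 6, -1890]
5. DROP -> [6, 6]
6. PUSH 43 -> [6, 6, 43]
7. DROP -> [6, 6]
8. PUSH 88 -> [6, 6, 88]
9. PUSH -2 -> [6, 6, 88, -2]
10. SWAP -> [6, 6, -2, 88]
11. SWAP -> [6, 6, 88, -2]

[6, 6, 88, -2]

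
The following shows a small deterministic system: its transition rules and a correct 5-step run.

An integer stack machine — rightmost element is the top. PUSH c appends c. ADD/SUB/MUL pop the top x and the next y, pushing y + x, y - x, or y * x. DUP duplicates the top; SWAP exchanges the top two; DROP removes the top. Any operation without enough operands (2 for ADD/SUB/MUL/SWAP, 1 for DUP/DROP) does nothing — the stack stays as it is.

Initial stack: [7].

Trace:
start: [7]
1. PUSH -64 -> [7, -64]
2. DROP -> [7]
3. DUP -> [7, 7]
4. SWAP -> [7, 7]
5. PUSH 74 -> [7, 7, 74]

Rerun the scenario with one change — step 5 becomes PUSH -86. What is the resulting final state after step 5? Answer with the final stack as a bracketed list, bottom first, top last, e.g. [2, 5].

(re-executing from step 5 with the substitution; state before step 5: [7, 7])
5. PUSH -86 -> [7, 7, -86]

[7, 7, -86]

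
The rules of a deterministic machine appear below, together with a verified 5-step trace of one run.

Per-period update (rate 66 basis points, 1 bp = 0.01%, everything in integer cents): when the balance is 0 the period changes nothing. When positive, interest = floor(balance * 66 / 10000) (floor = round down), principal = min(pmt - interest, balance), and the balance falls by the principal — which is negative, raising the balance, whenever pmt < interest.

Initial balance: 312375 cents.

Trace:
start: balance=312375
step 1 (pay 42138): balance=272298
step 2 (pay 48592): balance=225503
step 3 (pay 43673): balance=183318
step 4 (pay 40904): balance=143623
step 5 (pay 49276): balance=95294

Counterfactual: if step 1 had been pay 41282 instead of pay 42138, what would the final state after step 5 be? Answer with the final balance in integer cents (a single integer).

96173

(re-executing from step 1 with the substitution; state before step 1: balance=312375)
step 1 (pay 41282): balance=273154
step 2 (pay 48592): balance=226364
step 3 (pay 43673): balance=184185
step 4 (pay 40904): balance=144496
step 5 (pay 49276): balance=96173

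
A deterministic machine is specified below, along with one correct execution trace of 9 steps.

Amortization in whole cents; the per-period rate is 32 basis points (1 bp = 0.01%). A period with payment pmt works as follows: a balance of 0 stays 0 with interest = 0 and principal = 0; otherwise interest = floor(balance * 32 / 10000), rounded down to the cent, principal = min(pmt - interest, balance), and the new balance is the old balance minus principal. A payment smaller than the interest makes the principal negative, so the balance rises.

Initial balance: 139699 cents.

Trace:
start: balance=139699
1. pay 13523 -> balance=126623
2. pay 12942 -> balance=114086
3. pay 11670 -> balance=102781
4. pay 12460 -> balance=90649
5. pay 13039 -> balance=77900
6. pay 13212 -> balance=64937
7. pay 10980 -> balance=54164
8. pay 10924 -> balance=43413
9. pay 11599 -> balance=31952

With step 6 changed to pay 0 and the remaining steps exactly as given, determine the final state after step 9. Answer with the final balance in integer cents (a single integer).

45292

(re-executing from step 6 with the substitution; state before step 6: balance=77900)
6. pay 0 -> balance=78149
7. pay 10980 -> balance=67419
8. pay 10924 -> balance=56710
9. pay 11599 -> balance=45292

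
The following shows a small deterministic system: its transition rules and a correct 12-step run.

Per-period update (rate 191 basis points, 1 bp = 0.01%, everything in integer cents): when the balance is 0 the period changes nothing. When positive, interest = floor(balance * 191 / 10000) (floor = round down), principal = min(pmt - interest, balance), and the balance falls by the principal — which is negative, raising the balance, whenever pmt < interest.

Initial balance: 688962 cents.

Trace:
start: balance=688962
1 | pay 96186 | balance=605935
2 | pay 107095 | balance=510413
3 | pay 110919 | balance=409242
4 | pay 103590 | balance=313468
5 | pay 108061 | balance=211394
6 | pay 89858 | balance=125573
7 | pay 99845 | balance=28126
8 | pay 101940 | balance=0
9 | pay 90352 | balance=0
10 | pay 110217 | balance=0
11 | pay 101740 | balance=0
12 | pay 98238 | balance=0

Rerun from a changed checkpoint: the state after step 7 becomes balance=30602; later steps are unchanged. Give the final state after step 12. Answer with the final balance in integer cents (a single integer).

state after step 7 := balance=30602
8 | pay 101940 | balance=0
9 | pay 90352 | balance=0
10 | pay 110217 | balance=0
11 | pay 101740 | balance=0
12 | pay 98238 | balance=0

0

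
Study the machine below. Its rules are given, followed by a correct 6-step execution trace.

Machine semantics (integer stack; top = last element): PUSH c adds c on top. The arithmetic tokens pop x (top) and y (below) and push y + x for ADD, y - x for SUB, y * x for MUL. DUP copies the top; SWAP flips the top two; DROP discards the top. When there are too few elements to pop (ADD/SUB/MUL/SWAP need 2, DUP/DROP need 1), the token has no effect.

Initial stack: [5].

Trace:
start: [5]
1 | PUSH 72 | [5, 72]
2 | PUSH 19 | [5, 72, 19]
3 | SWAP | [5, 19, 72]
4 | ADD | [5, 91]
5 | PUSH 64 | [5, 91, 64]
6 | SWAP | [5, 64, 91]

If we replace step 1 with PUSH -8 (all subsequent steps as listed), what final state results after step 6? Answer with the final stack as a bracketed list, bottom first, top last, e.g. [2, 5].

(re-executing from step 1 with the substitution; state before step 1: [5])
1 | PUSH -8 | [5, -8]
2 | PUSH 19 | [5, -8, 19]
3 | SWAP | [5, 19, -8]
4 | ADD | [5, 11]
5 | PUSH 64 | [5, 11, 64]
6 | SWAP | [5, 64, 11]

[5, 64, 11]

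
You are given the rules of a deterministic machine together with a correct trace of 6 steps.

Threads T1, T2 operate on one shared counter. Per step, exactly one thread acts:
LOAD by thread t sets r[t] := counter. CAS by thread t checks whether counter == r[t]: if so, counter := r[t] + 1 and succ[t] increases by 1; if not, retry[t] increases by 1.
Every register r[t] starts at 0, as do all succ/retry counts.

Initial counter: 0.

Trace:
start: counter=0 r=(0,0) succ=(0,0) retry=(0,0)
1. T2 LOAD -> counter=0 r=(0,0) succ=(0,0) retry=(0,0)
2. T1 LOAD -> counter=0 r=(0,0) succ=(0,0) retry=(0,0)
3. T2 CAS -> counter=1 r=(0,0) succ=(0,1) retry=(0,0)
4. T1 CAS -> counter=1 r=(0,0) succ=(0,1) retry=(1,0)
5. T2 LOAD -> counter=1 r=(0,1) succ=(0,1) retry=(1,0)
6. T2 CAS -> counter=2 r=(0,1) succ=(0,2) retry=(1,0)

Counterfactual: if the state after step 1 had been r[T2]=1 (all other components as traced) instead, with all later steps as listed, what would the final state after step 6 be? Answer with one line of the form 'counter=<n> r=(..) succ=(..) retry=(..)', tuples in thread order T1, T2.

state after step 1 := counter=0 r=(0,1) succ=(0,0) retry=(0,0)
2. T1 LOAD -> counter=0 r=(0,1) succ=(0,0) retry=(0,0)
3. T2 CAS -> counter=0 r=(0,1) succ=(0,0) retry=(0,1)
4. T1 CAS -> counter=1 r=(0,1) succ=(1,0) retry=(0,1)
5. T2 LOAD -> counter=1 r=(0,1) succ=(1,0) retry=(0,1)
6. T2 CAS -> counter=2 r=(0,1) succ=(1,1) retry=(0,1)

counter=2 r=(0,1) succ=(1,1) retry=(0,1)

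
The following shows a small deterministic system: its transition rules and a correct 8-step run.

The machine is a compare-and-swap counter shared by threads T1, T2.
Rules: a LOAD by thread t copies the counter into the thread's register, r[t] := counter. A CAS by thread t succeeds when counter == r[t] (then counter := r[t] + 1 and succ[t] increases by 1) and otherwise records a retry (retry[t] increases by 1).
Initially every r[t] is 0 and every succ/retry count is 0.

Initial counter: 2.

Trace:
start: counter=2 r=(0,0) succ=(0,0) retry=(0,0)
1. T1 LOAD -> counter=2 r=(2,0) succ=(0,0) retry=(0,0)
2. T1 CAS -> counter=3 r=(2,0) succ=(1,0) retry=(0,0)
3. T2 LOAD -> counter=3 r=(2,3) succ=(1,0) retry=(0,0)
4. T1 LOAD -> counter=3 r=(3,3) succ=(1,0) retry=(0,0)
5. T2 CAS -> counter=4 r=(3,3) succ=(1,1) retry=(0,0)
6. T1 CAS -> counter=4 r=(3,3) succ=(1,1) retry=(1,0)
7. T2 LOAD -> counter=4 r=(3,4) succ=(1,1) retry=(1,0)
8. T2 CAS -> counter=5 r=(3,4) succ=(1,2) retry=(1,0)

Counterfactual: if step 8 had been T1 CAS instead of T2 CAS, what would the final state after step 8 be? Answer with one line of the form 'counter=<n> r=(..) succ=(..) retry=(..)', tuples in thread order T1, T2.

counter=4 r=(3,4) succ=(1,1) retry=(2,0)

(re-executing from step 8 with the substitution; state before step 8: counter=4 r=(3,4) succ=(1,1) retry=(1,0))
8. T1 CAS -> counter=4 r=(3,4) succ=(1,1) retry=(2,0)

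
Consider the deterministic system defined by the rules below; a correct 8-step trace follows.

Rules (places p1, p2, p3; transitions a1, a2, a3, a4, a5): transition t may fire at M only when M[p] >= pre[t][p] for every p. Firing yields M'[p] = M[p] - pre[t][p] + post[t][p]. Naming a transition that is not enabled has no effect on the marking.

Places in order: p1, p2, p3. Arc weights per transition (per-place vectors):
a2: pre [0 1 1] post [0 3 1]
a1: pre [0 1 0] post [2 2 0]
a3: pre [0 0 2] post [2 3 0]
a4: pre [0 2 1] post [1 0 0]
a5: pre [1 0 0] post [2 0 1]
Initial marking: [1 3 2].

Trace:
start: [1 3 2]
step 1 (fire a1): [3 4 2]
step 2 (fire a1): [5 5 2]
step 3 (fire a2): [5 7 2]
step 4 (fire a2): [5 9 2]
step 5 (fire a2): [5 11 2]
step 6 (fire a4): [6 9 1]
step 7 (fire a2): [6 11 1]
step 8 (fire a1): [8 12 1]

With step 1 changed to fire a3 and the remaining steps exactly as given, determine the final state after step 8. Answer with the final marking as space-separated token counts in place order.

(re-executing from step 1 with the substitution; state before step 1: [1 3 2])
step 1 (fire a3): [3 6 0]
step 2 (fire a1): [5 7 0]
step 3 (fire a2): [5 7 0]
step 4 (fire a2): [5 7 0]
step 5 (fire a2): [5 7 0]
step 6 (fire a4): [5 7 0]
step 7 (fire a2): [5 7 0]
step 8 (fire a1): [7 8 0]

7 8 0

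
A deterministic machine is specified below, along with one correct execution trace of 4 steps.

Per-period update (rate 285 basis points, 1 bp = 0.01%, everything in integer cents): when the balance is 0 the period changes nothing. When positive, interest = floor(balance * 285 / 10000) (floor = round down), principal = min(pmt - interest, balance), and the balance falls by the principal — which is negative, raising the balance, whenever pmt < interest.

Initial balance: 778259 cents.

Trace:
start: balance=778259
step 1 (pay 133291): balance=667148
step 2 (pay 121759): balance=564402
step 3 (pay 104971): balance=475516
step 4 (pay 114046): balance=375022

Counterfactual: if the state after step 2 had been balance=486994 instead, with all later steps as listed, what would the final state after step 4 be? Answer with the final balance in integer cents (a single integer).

state after step 2 := balance=486994
step 3 (pay 104971): balance=395902
step 4 (pay 114046): balance=293139

293139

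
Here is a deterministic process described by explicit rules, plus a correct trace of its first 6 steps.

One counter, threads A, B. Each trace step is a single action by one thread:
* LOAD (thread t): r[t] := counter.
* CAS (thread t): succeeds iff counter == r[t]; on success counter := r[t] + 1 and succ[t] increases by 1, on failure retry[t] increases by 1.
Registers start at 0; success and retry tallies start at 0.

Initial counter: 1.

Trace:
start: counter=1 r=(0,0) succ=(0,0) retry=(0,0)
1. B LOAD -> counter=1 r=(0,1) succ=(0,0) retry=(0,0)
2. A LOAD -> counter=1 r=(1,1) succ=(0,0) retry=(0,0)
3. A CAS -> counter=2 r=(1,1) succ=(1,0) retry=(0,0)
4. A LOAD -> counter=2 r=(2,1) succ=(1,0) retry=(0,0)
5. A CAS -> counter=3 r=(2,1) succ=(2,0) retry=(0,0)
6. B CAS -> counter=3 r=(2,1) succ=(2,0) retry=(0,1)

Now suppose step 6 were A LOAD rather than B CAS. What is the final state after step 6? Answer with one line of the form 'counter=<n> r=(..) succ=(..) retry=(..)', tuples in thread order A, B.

counter=3 r=(3,1) succ=(2,0) retry=(0,0)

(re-executing from step 6 with the substitution; state before step 6: counter=3 r=(2,1) succ=(2,0) retry=(0,0))
6. A LOAD -> counter=3 r=(3,1) succ=(2,0) retry=(0,0)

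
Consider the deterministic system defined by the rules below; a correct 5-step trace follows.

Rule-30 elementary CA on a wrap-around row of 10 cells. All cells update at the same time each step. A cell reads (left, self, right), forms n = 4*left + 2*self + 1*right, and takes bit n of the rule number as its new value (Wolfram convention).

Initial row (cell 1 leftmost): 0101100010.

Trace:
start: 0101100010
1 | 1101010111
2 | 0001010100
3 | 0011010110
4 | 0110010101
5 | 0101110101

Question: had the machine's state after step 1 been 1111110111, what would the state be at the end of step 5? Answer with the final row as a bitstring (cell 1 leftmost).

1000110111

state after step 1 := 1111110111
2 | 0000000100
3 | 0000001110
4 | 0000011001
5 | 1000110111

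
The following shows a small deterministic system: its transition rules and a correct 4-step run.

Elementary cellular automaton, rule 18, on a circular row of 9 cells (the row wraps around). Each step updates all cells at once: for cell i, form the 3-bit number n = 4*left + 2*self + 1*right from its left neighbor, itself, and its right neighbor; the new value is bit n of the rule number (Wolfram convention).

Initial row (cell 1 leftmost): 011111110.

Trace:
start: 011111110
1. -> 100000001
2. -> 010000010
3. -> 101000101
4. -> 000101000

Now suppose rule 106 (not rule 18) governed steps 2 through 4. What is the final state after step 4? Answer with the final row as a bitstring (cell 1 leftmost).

(re-executing steps 2..4 under rule 106; state before step 2: 100000001)
2. -> 100000011
3. -> 100000110
4. -> 000001111

000001111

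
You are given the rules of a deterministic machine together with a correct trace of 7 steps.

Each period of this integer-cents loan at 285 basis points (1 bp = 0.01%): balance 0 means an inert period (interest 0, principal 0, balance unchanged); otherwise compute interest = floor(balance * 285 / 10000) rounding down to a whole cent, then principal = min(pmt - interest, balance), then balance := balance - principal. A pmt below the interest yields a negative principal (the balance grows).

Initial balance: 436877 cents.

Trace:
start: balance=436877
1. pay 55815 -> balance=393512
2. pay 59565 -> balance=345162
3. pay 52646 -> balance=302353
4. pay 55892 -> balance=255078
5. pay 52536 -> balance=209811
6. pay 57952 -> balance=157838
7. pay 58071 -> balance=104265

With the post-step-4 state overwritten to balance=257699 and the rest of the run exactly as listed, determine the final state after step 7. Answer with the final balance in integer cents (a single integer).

107117

state after step 4 := balance=257699
5. pay 52536 -> balance=212507
6. pay 57952 -> balance=160611
7. pay 58071 -> balance=107117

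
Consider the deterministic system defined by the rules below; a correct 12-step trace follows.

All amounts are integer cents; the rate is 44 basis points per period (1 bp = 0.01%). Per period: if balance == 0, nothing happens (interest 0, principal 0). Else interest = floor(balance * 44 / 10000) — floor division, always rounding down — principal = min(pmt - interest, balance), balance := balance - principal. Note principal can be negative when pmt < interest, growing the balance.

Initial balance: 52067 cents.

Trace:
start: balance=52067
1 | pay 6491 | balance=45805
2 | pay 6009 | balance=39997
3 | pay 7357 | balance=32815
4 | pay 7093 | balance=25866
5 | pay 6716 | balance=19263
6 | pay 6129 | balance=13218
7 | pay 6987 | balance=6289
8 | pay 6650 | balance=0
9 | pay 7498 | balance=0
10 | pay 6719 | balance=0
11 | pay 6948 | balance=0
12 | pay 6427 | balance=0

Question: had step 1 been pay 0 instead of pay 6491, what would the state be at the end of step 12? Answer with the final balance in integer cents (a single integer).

(re-executing from step 1 with the substitution; state before step 1: balance=52067)
1 | pay 0 | balance=52296
2 | pay 6009 | balance=46517
3 | pay 7357 | balance=39364
4 | pay 7093 | balance=32444
5 | pay 6716 | balance=25870
6 | pay 6129 | balance=19854
7 | pay 6987 | balance=12954
8 | pay 6650 | balance=6360
9 | pay 7498 | balance=0
10 | pay 6719 | balance=0
11 | pay 6948 | balance=0
12 | pay 6427 | balance=0

0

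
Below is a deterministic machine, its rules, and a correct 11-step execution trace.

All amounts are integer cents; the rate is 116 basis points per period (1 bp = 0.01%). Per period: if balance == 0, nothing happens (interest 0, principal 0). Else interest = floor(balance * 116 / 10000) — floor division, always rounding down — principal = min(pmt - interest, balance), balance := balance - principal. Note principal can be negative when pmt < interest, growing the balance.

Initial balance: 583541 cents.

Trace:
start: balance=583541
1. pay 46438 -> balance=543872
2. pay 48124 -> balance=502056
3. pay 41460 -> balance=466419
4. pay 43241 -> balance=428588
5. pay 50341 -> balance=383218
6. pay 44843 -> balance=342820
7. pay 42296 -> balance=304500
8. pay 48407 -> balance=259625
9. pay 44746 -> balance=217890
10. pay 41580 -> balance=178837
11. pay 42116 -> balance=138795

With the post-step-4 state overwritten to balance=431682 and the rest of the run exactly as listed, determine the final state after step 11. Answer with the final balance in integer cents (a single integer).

142149

state after step 4 := balance=431682
5. pay 50341 -> balance=386348
6. pay 44843 -> balance=345986
7. pay 42296 -> balance=307703
8. pay 48407 -> balance=262865
9. pay 44746 -> balance=221168
10. pay 41580 -> balance=182153
11. pay 42116 -> balance=142149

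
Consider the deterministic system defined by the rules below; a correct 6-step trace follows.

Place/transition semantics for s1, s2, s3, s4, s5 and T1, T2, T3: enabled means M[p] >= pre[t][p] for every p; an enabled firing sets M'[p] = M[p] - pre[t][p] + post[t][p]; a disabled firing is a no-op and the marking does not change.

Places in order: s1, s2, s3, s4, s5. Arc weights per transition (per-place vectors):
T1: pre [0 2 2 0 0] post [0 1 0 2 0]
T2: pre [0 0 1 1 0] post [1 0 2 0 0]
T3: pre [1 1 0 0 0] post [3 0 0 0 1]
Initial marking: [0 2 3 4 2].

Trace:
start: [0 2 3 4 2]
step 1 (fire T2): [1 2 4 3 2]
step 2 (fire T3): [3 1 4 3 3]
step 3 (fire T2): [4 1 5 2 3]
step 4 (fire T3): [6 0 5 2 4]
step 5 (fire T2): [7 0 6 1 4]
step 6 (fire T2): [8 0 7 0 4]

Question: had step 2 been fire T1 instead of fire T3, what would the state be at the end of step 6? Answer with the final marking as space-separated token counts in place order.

6 0 5 2 3

(re-executing from step 2 with the substitution; state before step 2: [1 2 4 3 2])
step 2 (fire T1): [1 1 2 5 2]
step 3 (fire T2): [2 1 3 4 2]
step 4 (fire T3): [4 0 3 4 3]
step 5 (fire T2): [5 0 4 3 3]
step 6 (fire T2): [6 0 5 2 3]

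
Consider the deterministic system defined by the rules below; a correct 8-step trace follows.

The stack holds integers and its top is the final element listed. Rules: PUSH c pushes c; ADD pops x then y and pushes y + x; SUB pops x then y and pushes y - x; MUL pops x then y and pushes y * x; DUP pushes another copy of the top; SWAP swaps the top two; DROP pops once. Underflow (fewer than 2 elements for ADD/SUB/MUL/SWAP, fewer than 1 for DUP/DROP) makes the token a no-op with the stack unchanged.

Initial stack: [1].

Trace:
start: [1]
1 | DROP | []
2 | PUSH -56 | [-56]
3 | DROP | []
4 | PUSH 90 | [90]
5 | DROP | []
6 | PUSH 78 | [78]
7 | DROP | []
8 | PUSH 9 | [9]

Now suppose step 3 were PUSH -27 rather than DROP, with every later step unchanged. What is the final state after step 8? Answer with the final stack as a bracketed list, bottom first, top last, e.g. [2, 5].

(re-executing from step 3 with the substitution; state before step 3: [-56])
3 | PUSH -27 | [-56, -27]
4 | PUSH 90 | [-56, -27, 90]
5 | DROP | [-56, -27]
6 | PUSH 78 | [-56, -27, 78]
7 | DROP | [-56, -27]
8 | PUSH 9 | [-56, -27, 9]

[-56, -27, 9]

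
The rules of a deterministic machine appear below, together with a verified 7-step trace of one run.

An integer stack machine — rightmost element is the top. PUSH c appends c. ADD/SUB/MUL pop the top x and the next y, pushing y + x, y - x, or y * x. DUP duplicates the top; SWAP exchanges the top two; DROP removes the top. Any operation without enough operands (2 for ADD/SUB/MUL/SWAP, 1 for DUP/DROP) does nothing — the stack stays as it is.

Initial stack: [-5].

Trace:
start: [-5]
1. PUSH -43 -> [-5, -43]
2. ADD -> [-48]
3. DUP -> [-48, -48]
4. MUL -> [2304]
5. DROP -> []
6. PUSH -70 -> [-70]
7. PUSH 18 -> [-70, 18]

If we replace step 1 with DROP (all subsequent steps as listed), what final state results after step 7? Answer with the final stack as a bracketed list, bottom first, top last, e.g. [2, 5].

(re-executing from step 1 with the substitution; state before step 1: [-5])
1. DROP -> []
2. ADD -> []
3. DUP -> []
4. MUL -> []
5. DROP -> []
6. PUSH -70 -> [-70]
7. PUSH 18 -> [-70, 18]

[-70, 18]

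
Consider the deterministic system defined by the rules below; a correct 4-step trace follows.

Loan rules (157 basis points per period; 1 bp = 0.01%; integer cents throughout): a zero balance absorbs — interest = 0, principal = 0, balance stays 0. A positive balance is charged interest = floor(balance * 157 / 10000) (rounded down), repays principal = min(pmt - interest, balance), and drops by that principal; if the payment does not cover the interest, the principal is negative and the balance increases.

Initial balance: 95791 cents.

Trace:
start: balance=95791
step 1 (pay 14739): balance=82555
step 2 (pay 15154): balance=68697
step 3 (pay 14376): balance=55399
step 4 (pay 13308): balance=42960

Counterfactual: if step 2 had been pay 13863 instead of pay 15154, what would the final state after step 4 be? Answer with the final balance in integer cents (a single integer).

(re-executing from step 2 with the substitution; state before step 2: balance=82555)
step 2 (pay 13863): balance=69988
step 3 (pay 14376): balance=56710
step 4 (pay 13308): balance=44292

44292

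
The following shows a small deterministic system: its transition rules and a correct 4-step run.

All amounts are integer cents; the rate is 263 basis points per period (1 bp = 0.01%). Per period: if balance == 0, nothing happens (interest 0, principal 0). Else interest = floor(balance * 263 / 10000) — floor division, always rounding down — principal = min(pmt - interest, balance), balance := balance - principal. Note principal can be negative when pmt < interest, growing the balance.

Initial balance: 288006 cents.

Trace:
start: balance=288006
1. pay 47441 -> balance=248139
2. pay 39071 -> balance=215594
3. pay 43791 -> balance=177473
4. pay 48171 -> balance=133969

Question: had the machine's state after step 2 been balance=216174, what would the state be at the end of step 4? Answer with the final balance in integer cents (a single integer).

state after step 2 := balance=216174
3. pay 43791 -> balance=178068
4. pay 48171 -> balance=134580

134580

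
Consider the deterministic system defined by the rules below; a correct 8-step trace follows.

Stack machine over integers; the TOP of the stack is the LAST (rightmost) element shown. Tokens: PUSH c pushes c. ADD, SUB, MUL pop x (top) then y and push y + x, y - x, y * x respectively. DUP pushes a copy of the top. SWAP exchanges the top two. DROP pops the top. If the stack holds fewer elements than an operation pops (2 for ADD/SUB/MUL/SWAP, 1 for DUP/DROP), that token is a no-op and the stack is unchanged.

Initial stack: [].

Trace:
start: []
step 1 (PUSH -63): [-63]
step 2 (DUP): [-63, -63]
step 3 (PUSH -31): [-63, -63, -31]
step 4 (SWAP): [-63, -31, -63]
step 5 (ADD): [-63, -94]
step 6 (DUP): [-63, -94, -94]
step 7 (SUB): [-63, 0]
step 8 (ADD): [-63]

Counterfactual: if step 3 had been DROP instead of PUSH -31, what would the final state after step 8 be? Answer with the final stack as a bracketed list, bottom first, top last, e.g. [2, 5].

[0]

(re-executing from step 3 with the substitution; state before step 3: [-63, -63])
step 3 (DROP): [-63]
step 4 (SWAP): [-63]
step 5 (ADD): [-63]
step 6 (DUP): [-63, -63]
step 7 (SUB): [0]
step 8 (ADD): [0]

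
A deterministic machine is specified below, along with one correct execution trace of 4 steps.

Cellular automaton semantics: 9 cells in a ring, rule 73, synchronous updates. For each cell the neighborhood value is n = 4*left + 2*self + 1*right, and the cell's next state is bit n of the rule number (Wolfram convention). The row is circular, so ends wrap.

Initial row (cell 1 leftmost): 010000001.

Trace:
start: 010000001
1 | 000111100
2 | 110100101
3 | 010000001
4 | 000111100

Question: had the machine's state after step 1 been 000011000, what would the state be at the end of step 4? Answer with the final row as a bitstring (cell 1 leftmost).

state after step 1 := 000011000
2 | 111011011
3 | 001011010
4 | 100011000

100011000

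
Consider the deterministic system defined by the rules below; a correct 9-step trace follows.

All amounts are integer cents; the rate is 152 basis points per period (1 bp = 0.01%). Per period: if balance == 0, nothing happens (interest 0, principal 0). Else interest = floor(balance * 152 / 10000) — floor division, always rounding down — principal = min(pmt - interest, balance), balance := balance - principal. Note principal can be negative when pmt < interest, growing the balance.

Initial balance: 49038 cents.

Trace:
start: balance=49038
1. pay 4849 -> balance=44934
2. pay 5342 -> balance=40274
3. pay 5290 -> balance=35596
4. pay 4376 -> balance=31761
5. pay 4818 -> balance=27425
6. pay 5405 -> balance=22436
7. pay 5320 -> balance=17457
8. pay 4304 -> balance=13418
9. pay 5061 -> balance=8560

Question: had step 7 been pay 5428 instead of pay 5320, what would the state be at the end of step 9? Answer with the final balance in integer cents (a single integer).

8449

(re-executing from step 7 with the substitution; state before step 7: balance=22436)
7. pay 5428 -> balance=17349
8. pay 4304 -> balance=13308
9. pay 5061 -> balance=8449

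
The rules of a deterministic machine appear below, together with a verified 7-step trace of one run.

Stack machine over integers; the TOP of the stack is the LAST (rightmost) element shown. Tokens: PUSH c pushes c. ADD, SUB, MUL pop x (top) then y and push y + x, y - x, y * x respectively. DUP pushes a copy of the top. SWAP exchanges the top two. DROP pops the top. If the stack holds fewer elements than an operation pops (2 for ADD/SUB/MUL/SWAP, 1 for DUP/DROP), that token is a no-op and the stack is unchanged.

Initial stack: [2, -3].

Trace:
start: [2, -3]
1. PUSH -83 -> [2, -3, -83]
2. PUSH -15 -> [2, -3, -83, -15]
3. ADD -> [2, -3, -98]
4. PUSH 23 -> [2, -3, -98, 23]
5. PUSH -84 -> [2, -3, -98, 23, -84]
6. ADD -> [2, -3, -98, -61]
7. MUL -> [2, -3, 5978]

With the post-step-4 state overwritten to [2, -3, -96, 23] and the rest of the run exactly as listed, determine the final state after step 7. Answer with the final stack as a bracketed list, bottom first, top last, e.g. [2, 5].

state after step 4 := [2, -3, -96, 23]
5. PUSH -84 -> [2, -3, -96, 23, -84]
6. ADD -> [2, -3, -96, -61]
7. MUL -> [2, -3, 5856]

[2, -3, 5856]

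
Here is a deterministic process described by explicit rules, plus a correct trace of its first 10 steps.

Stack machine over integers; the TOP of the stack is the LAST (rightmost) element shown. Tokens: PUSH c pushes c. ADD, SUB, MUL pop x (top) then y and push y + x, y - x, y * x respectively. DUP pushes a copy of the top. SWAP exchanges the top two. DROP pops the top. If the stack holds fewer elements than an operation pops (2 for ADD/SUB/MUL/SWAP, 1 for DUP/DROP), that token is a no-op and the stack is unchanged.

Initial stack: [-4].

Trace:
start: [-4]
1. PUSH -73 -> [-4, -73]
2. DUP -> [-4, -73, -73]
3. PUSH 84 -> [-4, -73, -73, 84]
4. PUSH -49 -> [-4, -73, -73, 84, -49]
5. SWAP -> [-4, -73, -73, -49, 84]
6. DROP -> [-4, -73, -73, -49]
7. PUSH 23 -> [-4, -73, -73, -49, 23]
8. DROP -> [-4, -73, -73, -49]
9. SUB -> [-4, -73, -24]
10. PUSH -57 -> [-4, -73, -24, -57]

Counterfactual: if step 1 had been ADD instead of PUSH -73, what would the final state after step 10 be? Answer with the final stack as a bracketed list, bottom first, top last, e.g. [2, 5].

(re-executing from step 1 with the substitution; state before step 1: [-4])
1. ADD -> [-4]
2. DUP -> [-4, -4]
3. PUSH 84 -> [-4, -4, 84]
4. PUSH -49 -> [-4, -4, 84, -49]
5. SWAP -> [-4, -4, -49, 84]
6. DROP -> [-4, -4, -49]
7. PUSH 23 -> [-4, -4, -49, 23]
8. DROP -> [-4, -4, -49]
9. SUB -> [-4, 45]
10. PUSH -57 -> [-4, 45, -57]

[-4, 45, -57]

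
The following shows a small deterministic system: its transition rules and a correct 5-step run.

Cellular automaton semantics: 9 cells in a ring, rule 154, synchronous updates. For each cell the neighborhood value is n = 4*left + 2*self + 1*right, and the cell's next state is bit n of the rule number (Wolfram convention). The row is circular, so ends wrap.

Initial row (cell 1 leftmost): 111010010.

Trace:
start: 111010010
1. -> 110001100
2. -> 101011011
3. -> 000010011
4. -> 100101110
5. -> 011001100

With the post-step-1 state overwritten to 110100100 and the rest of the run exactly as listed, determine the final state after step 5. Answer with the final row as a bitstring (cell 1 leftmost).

state after step 1 := 110100100
2. -> 100011011
3. -> 010110011
4. -> 000101110
5. -> 001001101

001001101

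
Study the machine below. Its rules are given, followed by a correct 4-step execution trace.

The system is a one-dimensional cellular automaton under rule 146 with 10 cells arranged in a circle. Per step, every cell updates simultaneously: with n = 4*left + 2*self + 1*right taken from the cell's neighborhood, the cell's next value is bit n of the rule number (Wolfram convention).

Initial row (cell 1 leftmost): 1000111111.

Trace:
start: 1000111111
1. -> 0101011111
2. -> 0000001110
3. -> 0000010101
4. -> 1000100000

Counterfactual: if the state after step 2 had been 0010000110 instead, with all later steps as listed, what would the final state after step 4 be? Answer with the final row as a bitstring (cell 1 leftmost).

state after step 2 := 0010000110
3. -> 0101001001
4. -> 0000110110

0000110110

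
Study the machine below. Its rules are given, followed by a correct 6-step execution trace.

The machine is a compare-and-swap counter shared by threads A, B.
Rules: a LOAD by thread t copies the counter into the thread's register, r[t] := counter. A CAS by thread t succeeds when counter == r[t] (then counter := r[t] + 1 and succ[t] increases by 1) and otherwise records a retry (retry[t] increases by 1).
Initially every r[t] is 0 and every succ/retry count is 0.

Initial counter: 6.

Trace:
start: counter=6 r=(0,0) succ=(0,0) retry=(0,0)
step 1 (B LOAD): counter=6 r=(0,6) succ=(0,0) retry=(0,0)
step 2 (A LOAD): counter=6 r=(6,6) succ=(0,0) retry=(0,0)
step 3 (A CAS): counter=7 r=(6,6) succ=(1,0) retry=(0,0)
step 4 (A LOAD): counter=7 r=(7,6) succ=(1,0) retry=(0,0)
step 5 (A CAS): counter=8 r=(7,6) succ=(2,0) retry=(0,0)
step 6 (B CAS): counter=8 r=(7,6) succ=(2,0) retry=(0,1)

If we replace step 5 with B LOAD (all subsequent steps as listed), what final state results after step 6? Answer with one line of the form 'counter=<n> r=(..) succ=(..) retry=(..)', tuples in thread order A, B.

counter=8 r=(7,7) succ=(1,1) retry=(0,0)

(re-executing from step 5 with the substitution; state before step 5: counter=7 r=(7,6) succ=(1,0) retry=(0,0))
step 5 (B LOAD): counter=7 r=(7,7) succ=(1,0) retry=(0,0)
step 6 (B CAS): counter=8 r=(7,7) succ=(1,1) retry=(0,0)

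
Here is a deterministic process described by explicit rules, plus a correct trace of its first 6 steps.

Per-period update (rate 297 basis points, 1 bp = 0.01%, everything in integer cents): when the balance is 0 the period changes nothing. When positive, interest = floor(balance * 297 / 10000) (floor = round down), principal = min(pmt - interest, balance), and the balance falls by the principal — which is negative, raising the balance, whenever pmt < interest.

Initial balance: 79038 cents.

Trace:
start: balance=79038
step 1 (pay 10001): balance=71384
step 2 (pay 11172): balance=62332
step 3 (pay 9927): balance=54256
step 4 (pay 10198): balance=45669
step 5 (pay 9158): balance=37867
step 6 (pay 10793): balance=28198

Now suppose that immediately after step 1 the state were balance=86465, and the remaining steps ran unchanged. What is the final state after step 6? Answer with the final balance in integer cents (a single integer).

state after step 1 := balance=86465
step 2 (pay 11172): balance=77861
step 3 (pay 9927): balance=70246
step 4 (pay 10198): balance=62134
step 5 (pay 9158): balance=54821
step 6 (pay 10793): balance=45656

45656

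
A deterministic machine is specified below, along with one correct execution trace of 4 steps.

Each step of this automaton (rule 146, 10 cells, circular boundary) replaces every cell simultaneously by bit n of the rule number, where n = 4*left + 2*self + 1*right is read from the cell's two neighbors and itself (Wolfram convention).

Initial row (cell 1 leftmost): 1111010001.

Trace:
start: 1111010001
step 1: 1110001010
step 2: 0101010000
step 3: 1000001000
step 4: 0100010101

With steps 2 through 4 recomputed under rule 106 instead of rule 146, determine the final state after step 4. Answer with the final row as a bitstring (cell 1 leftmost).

0101010110

(re-executing steps 2..4 under rule 106; state before step 2: 1110001010)
step 2: 1010010101
step 3: 1100101011
step 4: 0101010110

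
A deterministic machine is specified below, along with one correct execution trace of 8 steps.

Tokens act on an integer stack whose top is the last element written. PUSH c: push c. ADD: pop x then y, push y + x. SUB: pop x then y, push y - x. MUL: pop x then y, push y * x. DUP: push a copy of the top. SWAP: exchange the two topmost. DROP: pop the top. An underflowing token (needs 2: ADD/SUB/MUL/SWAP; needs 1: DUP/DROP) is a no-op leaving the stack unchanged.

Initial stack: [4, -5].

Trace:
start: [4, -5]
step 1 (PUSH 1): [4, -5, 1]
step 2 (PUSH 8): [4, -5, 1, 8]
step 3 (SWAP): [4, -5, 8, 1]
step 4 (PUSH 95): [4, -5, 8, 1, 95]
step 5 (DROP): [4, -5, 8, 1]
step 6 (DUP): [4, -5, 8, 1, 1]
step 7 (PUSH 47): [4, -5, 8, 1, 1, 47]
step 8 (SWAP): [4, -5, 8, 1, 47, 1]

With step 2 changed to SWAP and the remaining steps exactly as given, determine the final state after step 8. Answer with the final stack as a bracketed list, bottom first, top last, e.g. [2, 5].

[4, -5, 1, 47, 1]

(re-executing from step 2 with the substitution; state before step 2: [4, -5, 1])
step 2 (SWAP): [4, 1, -5]
step 3 (SWAP): [4, -5, 1]
step 4 (PUSH 95): [4, -5, 1, 95]
step 5 (DROP): [4, -5, 1]
step 6 (DUP): [4, -5, 1, 1]
step 7 (PUSH 47): [4, -5, 1, 1, 47]
step 8 (SWAP): [4, -5, 1, 47, 1]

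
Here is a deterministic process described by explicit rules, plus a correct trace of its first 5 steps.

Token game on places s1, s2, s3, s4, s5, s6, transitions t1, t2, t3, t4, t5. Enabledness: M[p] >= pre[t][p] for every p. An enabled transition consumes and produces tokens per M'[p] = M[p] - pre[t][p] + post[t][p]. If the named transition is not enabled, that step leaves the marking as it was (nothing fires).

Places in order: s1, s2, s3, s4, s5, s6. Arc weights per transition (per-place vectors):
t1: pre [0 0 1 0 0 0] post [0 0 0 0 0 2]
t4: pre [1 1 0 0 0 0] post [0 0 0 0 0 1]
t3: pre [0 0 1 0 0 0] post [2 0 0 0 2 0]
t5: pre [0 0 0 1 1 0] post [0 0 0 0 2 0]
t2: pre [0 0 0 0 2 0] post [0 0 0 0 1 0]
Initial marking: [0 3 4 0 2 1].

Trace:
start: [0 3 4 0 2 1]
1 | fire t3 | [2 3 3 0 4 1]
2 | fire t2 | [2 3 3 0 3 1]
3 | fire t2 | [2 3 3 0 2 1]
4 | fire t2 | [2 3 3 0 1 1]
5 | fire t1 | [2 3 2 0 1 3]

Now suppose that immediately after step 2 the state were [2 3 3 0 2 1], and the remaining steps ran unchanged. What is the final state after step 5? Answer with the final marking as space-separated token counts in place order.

2 3 2 0 1 3

state after step 2 := [2 3 3 0 2 1]
3 | fire t2 | [2 3 3 0 1 1]
4 | fire t2 | [2 3 3 0 1 1]
5 | fire t1 | [2 3 2 0 1 3]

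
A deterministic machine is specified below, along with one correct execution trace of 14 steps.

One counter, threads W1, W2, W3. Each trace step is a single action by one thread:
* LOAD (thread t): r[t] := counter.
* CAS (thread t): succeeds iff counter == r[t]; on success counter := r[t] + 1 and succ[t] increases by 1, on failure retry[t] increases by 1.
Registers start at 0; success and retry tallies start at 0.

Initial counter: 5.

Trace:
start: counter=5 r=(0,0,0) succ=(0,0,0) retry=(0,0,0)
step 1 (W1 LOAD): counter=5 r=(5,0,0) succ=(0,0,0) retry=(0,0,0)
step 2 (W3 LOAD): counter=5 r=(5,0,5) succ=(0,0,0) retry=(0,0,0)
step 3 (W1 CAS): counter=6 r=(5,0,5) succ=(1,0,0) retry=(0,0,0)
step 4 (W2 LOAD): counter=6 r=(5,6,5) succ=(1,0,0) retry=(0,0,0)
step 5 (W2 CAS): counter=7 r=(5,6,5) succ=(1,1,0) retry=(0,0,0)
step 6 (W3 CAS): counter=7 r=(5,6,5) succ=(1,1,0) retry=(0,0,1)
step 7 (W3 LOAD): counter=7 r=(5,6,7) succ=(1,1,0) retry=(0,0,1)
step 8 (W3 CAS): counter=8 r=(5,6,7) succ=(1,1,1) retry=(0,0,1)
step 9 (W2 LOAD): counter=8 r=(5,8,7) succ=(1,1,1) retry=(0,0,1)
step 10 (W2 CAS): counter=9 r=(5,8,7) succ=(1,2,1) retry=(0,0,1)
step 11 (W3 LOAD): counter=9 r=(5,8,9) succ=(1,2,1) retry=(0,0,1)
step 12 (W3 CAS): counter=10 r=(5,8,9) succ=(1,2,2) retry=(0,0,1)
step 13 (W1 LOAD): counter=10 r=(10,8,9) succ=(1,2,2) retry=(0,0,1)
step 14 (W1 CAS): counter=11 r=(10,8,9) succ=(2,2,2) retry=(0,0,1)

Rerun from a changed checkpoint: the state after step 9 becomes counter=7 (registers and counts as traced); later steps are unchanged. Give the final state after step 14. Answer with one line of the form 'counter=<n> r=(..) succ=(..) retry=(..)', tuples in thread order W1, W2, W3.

counter=9 r=(8,8,7) succ=(2,1,2) retry=(0,1,1)

state after step 9 := counter=7 r=(5,8,7) succ=(1,1,1) retry=(0,0,1)
step 10 (W2 CAS): counter=7 r=(5,8,7) succ=(1,1,1) retry=(0,1,1)
step 11 (W3 LOAD): counter=7 r=(5,8,7) succ=(1,1,1) retry=(0,1,1)
step 12 (W3 CAS): counter=8 r=(5,8,7) succ=(1,1,2) retry=(0,1,1)
step 13 (W1 LOAD): counter=8 r=(8,8,7) succ=(1,1,2) retry=(0,1,1)
step 14 (W1 CAS): counter=9 r=(8,8,7) succ=(2,1,2) retry=(0,1,1)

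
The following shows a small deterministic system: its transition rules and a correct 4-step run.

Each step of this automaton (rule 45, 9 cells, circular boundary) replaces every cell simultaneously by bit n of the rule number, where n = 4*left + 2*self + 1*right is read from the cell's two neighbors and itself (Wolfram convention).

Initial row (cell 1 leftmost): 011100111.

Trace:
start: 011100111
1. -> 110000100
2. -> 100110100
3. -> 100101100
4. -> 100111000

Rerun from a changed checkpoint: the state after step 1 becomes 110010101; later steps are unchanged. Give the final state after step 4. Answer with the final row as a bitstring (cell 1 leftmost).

state after step 1 := 110010101
2. -> 000011111
3. -> 011010000
4. -> 010110111

010110111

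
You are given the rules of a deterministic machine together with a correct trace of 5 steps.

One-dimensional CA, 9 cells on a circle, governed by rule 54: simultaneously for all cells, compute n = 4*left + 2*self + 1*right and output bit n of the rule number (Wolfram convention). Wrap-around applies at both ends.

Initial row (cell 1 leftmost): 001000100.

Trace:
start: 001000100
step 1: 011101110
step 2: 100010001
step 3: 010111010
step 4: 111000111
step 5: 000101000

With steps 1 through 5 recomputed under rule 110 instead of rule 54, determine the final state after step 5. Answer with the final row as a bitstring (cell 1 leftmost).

001110000

(re-executing steps 1..5 under rule 110; state before step 1: 001000100)
step 1: 011001100
step 2: 111011100
step 3: 101110101
step 4: 111011111
step 5: 001110000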